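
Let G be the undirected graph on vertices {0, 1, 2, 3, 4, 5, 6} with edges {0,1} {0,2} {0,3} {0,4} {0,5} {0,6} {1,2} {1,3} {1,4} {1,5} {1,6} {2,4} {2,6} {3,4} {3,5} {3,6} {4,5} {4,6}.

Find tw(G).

A width-4 tree decomposition is:
Bags: B1 = {0, 1, 2, 4, 6}  B2 = {0, 1, 3, 4, 6}  B3 = {0, 1, 3, 4, 5}
Tree: B1–B2, B2–B3
Every bag has size at most 5, so the width is 5 − 1 = 4 and tw(G) ≤ 4. On the other hand G contains the 5-clique {0, 1, 2, 4, 6}. A clique must lie in a single bag of any decomposition, so no decomposition can have width below 4. Hence tw(G) = 4 exactly.

4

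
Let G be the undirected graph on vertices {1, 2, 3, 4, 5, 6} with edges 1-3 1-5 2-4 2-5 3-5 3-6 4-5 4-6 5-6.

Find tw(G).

2

A width-2 tree decomposition is:
Bags: B1 = {2, 4, 5}  B2 = {4, 5, 6}  B3 = {3, 5, 6}  B4 = {1, 3, 5}
Tree: B1–B2, B2–B3, B3–B4
The largest bag has 3 vertices, giving width 2; this decomposition certifies tw(G) ≤ 2. Conversely, {2, 4, 5} is a clique of size 3, and the vertices of any clique must share a bag in every tree decomposition; so some bag has ≥ 3 vertices and tw(G) ≥ 2. Therefore the treewidth is 2.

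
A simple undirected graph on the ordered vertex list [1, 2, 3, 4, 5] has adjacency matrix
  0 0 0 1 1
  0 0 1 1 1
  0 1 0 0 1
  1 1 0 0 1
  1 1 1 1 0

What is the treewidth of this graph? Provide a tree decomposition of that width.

Treewidth 2.
One such decomposition:
Bags: B1 = {1, 4, 5}  B2 = {2, 4, 5}  B3 = {2, 3, 5}
Tree: B1–B2, B2–B3

The largest bag has 3 vertices, giving width 2; this decomposition certifies tw(G) ≤ 2. For the lower bound, the 3 vertices {1, 4, 5} are pairwise adjacent, and any tree decomposition puts a clique entirely inside one bag — forcing width ≥ 2. Hence tw(G) = 2 exactly.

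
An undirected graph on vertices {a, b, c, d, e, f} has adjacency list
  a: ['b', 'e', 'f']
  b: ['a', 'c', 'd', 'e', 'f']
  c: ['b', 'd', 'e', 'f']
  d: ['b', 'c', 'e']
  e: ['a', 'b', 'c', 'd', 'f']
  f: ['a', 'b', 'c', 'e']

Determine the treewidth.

A width-3 tree decomposition is:
Bags: B1 = {b, c, e, f}  B2 = {a, b, e, f}  B3 = {b, c, d, e}
Tree: B1–B2, B1–B3
Each bag holds 4 vertices, so the decomposition has width 3, which upper-bounds the treewidth. For the lower bound, the 4 vertices {b, c, d, e} are pairwise adjacent, and any tree decomposition puts a clique entirely inside one bag — forcing width ≥ 3. Combining the bounds, tw(G) = 3.

3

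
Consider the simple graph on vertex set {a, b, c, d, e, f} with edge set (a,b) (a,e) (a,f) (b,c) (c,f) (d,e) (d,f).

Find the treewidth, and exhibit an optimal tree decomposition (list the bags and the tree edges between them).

Treewidth 2.
One such decomposition:
Bags: B1 = {b, c, f}  B2 = {a, b, f}  B3 = {a, d, f}  B4 = {a, d, e}
Tree: B1–B2, B2–B3, B3–B4

Each bag holds 3 vertices, so the decomposition has width 2, which upper-bounds the treewidth. Since c–b–a–f–c is a cycle in G, G is not acyclic. Forests are exactly the graphs of treewidth ≤ 1, so tw(G) ≥ 2. The upper and lower bounds meet at 2, so that is the treewidth.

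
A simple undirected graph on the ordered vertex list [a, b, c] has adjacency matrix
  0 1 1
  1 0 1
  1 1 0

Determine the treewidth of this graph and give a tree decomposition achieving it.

With just one bag of size 3, the width is 3 − 1 = 2, so tw(G) ≤ 2. Conversely, {a, b, c} is a clique of size 3, and the vertices of any clique must share a bag in every tree decomposition; so some bag has ≥ 3 vertices and tw(G) ≥ 2. The upper and lower bounds meet at 2, so that is the treewidth.

Treewidth 2.
One such decomposition:
Bags: B1 = {a, b, c}
Tree: (single bag)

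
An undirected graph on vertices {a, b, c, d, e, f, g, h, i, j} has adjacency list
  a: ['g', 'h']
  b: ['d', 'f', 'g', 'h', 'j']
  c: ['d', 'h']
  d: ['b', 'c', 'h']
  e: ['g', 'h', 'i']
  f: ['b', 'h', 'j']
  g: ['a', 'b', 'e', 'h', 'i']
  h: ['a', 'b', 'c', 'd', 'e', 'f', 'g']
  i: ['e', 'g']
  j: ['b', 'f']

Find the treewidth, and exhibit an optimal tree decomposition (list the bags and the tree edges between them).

The largest bag has 3 vertices, giving width 2; this decomposition certifies tw(G) ≤ 2. Conversely, {b, f, j} is a clique of size 3, and the vertices of any clique must share a bag in every tree decomposition; so some bag has ≥ 3 vertices and tw(G) ≥ 2. The upper and lower bounds meet at 2, so that is the treewidth.

Treewidth 2.
One optimal decomposition is:
Bags: B1 = {a, g, h}  B2 = {e, g, h}  B3 = {b, g, h}  B4 = {b, f, h}  B5 = {e, g, i}  B6 = {b, f, j}  B7 = {b, d, h}  B8 = {c, d, h}
Tree: B1–B2, B2–B3, B3–B4, B2–B5, B4–B6, B4–B7, B7–B8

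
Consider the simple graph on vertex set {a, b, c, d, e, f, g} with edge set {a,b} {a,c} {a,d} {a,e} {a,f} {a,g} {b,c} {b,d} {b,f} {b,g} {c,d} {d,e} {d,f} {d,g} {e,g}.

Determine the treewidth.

A width-3 tree decomposition is:
Bags: B1 = {a, b, d, g}  B2 = {a, d, e, g}  B3 = {a, b, d, f}  B4 = {a, b, c, d}
Tree: B1–B2, B1–B3, B3–B4
Each bag holds 4 vertices, so the decomposition has width 3, which upper-bounds the treewidth. On the other hand G contains the 4-clique {a, d, e, g}. A clique must lie in a single bag of any decomposition, so no decomposition can have width below 3. Combining the bounds, tw(G) = 3.

3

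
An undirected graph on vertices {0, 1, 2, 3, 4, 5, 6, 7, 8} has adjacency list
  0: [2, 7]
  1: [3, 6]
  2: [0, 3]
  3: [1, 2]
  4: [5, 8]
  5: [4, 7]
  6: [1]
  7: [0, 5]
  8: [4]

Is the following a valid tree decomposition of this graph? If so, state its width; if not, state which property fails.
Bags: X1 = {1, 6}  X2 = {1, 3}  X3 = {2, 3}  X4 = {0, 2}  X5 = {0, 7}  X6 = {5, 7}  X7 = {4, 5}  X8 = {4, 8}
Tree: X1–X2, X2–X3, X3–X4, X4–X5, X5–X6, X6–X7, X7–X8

Yes; width 1.

Checking the three conditions: (i) the bags cover all of {0, 1, 2, 3, 4, 5, 6, 7, 8}; (ii) for each edge, some bag contains both endpoints; (iii) the bags containing any fixed vertex form a subtree. All hold, so the decomposition is valid with width 2 − 1 = 1.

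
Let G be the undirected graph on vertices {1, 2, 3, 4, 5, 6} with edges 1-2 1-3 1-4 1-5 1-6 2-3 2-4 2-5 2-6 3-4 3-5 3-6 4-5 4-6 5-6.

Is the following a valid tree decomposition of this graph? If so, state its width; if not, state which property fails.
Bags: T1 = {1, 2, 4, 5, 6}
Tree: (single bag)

No — vertex 3 appears in no bag.

A tree decomposition must satisfy three properties: every vertex lies in some bag; for every edge, both endpoints lie together in some bag; and for every vertex, the bags containing it form a connected subtree. Here vertex 3 appears in no bag, so the decomposition is invalid.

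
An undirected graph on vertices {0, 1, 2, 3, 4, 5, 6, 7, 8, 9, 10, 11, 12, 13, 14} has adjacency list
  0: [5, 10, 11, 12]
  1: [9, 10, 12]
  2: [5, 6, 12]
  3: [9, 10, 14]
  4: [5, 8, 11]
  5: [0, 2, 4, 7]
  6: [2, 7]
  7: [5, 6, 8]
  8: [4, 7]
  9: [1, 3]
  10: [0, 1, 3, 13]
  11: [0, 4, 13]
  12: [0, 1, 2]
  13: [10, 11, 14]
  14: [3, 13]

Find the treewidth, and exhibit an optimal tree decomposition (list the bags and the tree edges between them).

Each bag holds 4 vertices, so the decomposition has width 3, which upper-bounds the treewidth. For the lower bound: the 4 vertex sets {3,9,14}, {1}, {10}, {0,11,12,13} are disjoint, each induces a connected subgraph, and every pair is joined by at least one edge of G. Contracting each set to a single vertex therefore yields K_{4} as a minor, and since treewidth is minor-monotone, tw(G) ≥ tw(K_{4}) = 3. Hence tw(G) = 3 exactly.

Treewidth 3.
One optimal decomposition is:
Bags: B1 = {1, 3, 9, 14}  B2 = {1, 3, 10, 14}  B3 = {1, 10, 13, 14}  B4 = {1, 10, 12, 13}  B5 = {0, 10, 12, 13}  B6 = {0, 11, 12, 13}  B7 = {0, 2, 11, 12}  B8 = {0, 2, 5, 11}  B9 = {2, 4, 5, 11}  B10 = {2, 4, 5, 6}  B11 = {4, 5, 6, 7}  B12 = {4, 6, 7, 8}
Tree: B1–B2, B2–B3, B3–B4, B4–B5, B5–B6, B6–B7, B7–B8, B8–B9, B9–B10, B10–B11, B11–B12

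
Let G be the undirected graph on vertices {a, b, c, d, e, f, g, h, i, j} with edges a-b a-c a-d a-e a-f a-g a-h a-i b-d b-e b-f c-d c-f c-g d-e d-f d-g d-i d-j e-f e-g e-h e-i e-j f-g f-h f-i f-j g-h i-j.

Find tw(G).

A width-4 tree decomposition is:
Bags: B1 = {a, d, e, f, g}  B2 = {a, b, d, e, f}  B3 = {a, c, d, f, g}  B4 = {a, d, e, f, i}  B5 = {d, e, f, i, j}  B6 = {a, e, f, g, h}
Tree: B1–B2, B1–B3, B1–B4, B4–B5, B1–B6
The largest bag has 5 vertices, giving width 4; this decomposition certifies tw(G) ≤ 4. Conversely, {d, e, f, i, j} is a clique of size 5, and the vertices of any clique must share a bag in every tree decomposition; so some bag has ≥ 5 vertices and tw(G) ≥ 4. Combining the bounds, tw(G) = 4.

4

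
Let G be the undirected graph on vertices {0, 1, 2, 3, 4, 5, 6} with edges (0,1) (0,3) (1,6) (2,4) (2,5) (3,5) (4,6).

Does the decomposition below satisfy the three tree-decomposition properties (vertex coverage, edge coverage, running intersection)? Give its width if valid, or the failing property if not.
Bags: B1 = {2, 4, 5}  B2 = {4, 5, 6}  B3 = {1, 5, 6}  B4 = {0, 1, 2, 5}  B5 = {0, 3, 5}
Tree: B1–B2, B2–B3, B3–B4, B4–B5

No — bags containing vertex 2 are not connected in the tree.

A tree decomposition must satisfy three properties: every vertex lies in some bag; for every edge, both endpoints lie together in some bag; and for every vertex, the bags containing it form a connected subtree. Here bags containing vertex 2 are not connected in the tree, so the decomposition is invalid.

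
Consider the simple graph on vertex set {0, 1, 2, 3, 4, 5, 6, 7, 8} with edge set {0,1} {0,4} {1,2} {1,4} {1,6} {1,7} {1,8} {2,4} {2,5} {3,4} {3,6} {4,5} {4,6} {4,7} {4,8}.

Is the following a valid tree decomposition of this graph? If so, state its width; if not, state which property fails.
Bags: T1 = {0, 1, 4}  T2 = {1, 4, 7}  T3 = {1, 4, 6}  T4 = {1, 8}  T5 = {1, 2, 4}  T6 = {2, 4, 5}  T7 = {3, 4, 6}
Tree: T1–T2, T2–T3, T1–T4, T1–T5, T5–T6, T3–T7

A tree decomposition must satisfy three properties: every vertex lies in some bag; for every edge, both endpoints lie together in some bag; and for every vertex, the bags containing it form a connected subtree. Here edge (4,8) lies in no bag, so the decomposition is invalid.

No — edge (4,8) lies in no bag.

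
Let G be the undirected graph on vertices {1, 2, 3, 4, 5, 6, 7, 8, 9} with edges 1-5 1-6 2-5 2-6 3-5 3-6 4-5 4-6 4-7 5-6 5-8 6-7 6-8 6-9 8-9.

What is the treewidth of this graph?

A width-2 tree decomposition is:
Bags: B1 = {5, 6, 8}  B2 = {1, 5, 6}  B3 = {2, 5, 6}  B4 = {3, 5, 6}  B5 = {4, 5, 6}  B6 = {4, 6, 7}  B7 = {6, 8, 9}
Tree: B1–B2, B1–B3, B3–B4, B1–B5, B5–B6, B1–B7
The largest bag has 3 vertices, giving width 2; this decomposition certifies tw(G) ≤ 2. On the other hand G contains the 3-clique {6, 8, 9}. A clique must lie in a single bag of any decomposition, so no decomposition can have width below 2. Combining the bounds, tw(G) = 2.

2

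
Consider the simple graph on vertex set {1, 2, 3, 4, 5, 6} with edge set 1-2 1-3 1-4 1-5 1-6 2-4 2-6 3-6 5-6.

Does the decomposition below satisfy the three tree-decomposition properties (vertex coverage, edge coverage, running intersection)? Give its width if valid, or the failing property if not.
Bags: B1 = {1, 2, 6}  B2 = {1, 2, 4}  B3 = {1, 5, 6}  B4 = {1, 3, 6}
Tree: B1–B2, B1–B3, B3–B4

Yes; width 2.

Every vertex of G appears in some bag (union = {1, 2, 3, 4, 5, 6}); every edge is covered by a bag; and for each vertex v the set of bags containing v is connected in the bag tree. The decomposition is therefore valid. The largest bag has 3 vertices, so the width is 2.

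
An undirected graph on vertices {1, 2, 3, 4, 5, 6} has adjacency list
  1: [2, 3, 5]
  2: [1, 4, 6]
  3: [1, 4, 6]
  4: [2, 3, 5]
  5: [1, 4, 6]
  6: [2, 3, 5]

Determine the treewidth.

3

A width-3 tree decomposition is:
Bags: B1 = {1, 4, 5, 6}  B2 = {1, 2, 4, 6}  B3 = {1, 3, 4, 6}
Tree: B1–B2, B2–B3
Every bag has size at most 4, so the width is 4 − 1 = 3 and tw(G) ≤ 3. For the lower bound: the 4 vertex sets {5,6}, {2,4}, {1}, {3} are disjoint, each induces a connected subgraph, and every pair is joined by at least one edge of G. Contracting each set to a single vertex therefore yields K_{4} as a minor, and since treewidth is minor-monotone, tw(G) ≥ tw(K_{4}) = 3. The upper and lower bounds meet at 3, so that is the treewidth.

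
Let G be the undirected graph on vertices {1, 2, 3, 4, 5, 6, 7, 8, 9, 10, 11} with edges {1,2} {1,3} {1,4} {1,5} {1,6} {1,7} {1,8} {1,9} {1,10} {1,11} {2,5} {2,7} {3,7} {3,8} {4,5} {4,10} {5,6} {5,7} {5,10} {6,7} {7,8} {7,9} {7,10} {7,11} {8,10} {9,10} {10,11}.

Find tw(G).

A width-3 tree decomposition is:
Bags: B1 = {1, 3, 7, 8}  B2 = {1, 7, 8, 10}  B3 = {1, 5, 7, 10}  B4 = {1, 5, 6, 7}  B5 = {1, 7, 9, 10}  B6 = {1, 2, 5, 7}  B7 = {1, 4, 5, 10}  B8 = {1, 7, 10, 11}
Tree: B1–B2, B2–B3, B3–B4, B2–B5, B4–B6, B3–B7, B3–B8
The largest bag has 4 vertices, giving width 3; this decomposition certifies tw(G) ≤ 3. On the other hand G contains the 4-clique {1, 4, 5, 10}. A clique must lie in a single bag of any decomposition, so no decomposition can have width below 3. Combining the bounds, tw(G) = 3.

3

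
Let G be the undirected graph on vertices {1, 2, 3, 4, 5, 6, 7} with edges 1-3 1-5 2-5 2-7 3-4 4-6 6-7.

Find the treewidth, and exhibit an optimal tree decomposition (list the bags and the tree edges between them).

The largest bag has 3 vertices, giving width 2; this decomposition certifies tw(G) ≤ 2. Since 1–3–4–6–7–2–5–1 is a cycle in G, G is not acyclic. Forests are exactly the graphs of treewidth ≤ 1, so tw(G) ≥ 2. The upper and lower bounds meet at 2, so that is the treewidth.

Treewidth 2.
One such decomposition:
Bags: B1 = {1, 3, 4}  B2 = {1, 4, 6}  B3 = {1, 6, 7}  B4 = {1, 2, 7}  B5 = {1, 2, 5}
Tree: B1–B2, B2–B3, B3–B4, B4–B5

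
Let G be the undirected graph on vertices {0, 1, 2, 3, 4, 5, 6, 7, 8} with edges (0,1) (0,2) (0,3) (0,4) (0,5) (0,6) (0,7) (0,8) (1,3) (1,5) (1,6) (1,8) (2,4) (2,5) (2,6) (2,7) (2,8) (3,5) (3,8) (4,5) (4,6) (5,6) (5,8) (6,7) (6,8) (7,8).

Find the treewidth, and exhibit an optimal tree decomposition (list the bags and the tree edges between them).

Every bag has size at most 5, so the width is 5 − 1 = 4 and tw(G) ≤ 4. Conversely, {0, 1, 3, 5, 8} is a clique of size 5, and the vertices of any clique must share a bag in every tree decomposition; so some bag has ≥ 5 vertices and tw(G) ≥ 4. Hence tw(G) = 4 exactly.

Treewidth 4.
Bags: B1 = {0, 2, 5, 6, 8}  B2 = {0, 1, 5, 6, 8}  B3 = {0, 1, 3, 5, 8}  B4 = {0, 2, 6, 7, 8}  B5 = {0, 2, 4, 5, 6}
Tree: B1–B2, B2–B3, B1–B4, B1–B5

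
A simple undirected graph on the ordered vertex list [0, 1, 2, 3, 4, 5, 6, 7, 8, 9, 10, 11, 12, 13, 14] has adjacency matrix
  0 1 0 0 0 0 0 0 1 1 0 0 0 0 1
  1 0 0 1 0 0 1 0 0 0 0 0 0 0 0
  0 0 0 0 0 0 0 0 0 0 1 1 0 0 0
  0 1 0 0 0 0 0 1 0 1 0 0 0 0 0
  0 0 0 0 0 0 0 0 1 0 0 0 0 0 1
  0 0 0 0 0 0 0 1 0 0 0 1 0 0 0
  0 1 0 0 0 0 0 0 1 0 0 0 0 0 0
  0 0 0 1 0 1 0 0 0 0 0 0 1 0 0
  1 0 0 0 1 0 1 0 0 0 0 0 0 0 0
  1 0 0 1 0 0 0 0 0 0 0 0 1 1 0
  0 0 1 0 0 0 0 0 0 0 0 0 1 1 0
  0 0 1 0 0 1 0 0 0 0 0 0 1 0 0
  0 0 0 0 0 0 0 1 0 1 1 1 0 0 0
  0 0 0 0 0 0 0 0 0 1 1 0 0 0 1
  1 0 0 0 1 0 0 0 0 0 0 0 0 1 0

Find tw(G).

A width-3 tree decomposition is:
Bags: B1 = {4, 6, 8, 14}  B2 = {0, 6, 8, 14}  B3 = {0, 1, 6, 14}  B4 = {0, 1, 13, 14}  B5 = {0, 1, 9, 13}  B6 = {1, 3, 9, 13}  B7 = {3, 9, 10, 13}  B8 = {3, 9, 10, 12}  B9 = {3, 7, 10, 12}  B10 = {2, 7, 10, 12}  B11 = {2, 7, 11, 12}  B12 = {2, 5, 7, 11}
Tree: B1–B2, B2–B3, B3–B4, B4–B5, B5–B6, B6–B7, B7–B8, B8–B9, B9–B10, B10–B11, B11–B12
Every bag has size at most 4, so the width is 4 − 1 = 3 and tw(G) ≤ 3. For the lower bound: the 4 vertex sets {4,6,8}, {14}, {0}, {1,3,9,13} are disjoint, each induces a connected subgraph, and every pair is joined by at least one edge of G. Contracting each set to a single vertex therefore yields K_{4} as a minor, and since treewidth is minor-monotone, tw(G) ≥ tw(K_{4}) = 3. Hence tw(G) = 3 exactly.

3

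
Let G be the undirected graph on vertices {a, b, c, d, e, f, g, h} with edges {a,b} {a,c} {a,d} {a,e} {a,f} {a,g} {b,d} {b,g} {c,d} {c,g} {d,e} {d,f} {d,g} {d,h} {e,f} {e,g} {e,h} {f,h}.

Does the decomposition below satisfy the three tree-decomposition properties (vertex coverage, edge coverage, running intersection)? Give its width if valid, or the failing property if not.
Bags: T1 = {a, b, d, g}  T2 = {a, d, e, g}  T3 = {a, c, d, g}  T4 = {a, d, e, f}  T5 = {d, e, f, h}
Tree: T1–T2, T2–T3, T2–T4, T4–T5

Yes; width 3.

Every vertex of G appears in some bag (union = {a, b, c, d, e, f, g, h}); every edge is covered by a bag; and for each vertex v the set of bags containing v is connected in the bag tree. The decomposition is therefore valid. The largest bag has 4 vertices, so the width is 3.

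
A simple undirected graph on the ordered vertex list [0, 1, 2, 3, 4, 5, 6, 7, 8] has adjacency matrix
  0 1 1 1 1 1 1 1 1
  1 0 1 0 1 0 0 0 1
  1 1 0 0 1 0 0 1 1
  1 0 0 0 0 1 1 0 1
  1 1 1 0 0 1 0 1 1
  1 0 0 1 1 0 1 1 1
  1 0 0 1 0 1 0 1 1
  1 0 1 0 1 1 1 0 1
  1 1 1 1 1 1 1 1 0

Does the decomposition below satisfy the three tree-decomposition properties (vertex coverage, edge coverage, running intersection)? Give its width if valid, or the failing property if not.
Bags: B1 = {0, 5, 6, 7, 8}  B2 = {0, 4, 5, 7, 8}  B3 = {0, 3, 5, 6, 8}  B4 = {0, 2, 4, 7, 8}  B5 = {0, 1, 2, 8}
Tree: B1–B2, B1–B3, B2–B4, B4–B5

A tree decomposition must satisfy three properties: every vertex lies in some bag; for every edge, both endpoints lie together in some bag; and for every vertex, the bags containing it form a connected subtree. Here edge (4,1) lies in no bag, so the decomposition is invalid.

No — edge (4,1) lies in no bag.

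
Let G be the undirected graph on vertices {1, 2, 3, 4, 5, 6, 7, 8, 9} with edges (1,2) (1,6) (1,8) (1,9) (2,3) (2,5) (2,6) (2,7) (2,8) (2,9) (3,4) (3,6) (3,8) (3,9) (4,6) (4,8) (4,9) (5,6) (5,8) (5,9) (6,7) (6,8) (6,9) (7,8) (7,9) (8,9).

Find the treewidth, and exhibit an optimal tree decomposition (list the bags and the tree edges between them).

The largest bag has 5 vertices, giving width 4; this decomposition certifies tw(G) ≤ 4. For the lower bound, the 5 vertices {1, 2, 6, 8, 9} are pairwise adjacent, and any tree decomposition puts a clique entirely inside one bag — forcing width ≥ 4. Therefore the treewidth is 4.

Treewidth 4.
One optimal decomposition is:
Bags: B1 = {2, 6, 7, 8, 9}  B2 = {1, 2, 6, 8, 9}  B3 = {2, 5, 6, 8, 9}  B4 = {2, 3, 6, 8, 9}  B5 = {3, 4, 6, 8, 9}
Tree: B1–B2, B1–B3, B1–B4, B4–B5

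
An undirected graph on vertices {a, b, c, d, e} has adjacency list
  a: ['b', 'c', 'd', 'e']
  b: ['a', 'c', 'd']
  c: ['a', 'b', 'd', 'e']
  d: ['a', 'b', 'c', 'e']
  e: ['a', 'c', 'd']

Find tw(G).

3

A width-3 tree decomposition is:
Bags: B1 = {a, b, c, d}  B2 = {a, c, d, e}
Tree: B1–B2
Each bag holds 4 vertices, so the decomposition has width 3, which upper-bounds the treewidth. Conversely, {a, c, d, e} is a clique of size 4, and the vertices of any clique must share a bag in every tree decomposition; so some bag has ≥ 4 vertices and tw(G) ≥ 3. Therefore the treewidth is 3.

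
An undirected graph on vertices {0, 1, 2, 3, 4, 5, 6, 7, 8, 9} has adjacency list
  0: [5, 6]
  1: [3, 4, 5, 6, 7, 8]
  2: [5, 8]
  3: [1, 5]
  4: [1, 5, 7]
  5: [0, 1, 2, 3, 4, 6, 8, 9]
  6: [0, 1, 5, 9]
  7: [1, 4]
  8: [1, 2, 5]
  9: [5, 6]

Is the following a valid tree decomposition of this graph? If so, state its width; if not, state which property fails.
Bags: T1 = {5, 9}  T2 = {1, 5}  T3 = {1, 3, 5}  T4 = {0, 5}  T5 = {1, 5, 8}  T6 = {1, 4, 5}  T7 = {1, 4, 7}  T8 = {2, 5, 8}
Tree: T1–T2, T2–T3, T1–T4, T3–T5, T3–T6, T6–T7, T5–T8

A tree decomposition must satisfy three properties: every vertex lies in some bag; for every edge, both endpoints lie together in some bag; and for every vertex, the bags containing it form a connected subtree. Here vertex 6 appears in no bag, so the decomposition is invalid.

No — vertex 6 appears in no bag.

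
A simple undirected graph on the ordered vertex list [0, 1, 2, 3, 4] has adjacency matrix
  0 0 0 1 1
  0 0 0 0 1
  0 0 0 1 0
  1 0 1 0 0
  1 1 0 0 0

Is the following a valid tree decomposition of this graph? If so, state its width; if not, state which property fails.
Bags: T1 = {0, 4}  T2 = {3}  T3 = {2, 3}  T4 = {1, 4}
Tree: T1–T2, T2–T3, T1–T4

No — edge (0,3) lies in no bag.

A tree decomposition must satisfy three properties: every vertex lies in some bag; for every edge, both endpoints lie together in some bag; and for every vertex, the bags containing it form a connected subtree. Here edge (0,3) lies in no bag, so the decomposition is invalid.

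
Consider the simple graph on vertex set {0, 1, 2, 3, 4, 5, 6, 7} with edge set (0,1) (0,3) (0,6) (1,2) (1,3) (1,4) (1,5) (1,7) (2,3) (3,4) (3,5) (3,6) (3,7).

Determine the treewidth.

A width-2 tree decomposition is:
Bags: B1 = {0, 1, 3}  B2 = {0, 3, 6}  B3 = {1, 3, 4}  B4 = {1, 2, 3}  B5 = {1, 3, 7}  B6 = {1, 3, 5}
Tree: B1–B2, B1–B3, B3–B4, B4–B5, B5–B6
Each bag holds 3 vertices, so the decomposition has width 2, which upper-bounds the treewidth. Conversely, {0, 1, 3} is a clique of size 3, and the vertices of any clique must share a bag in every tree decomposition; so some bag has ≥ 3 vertices and tw(G) ≥ 2. Combining the bounds, tw(G) = 2.

2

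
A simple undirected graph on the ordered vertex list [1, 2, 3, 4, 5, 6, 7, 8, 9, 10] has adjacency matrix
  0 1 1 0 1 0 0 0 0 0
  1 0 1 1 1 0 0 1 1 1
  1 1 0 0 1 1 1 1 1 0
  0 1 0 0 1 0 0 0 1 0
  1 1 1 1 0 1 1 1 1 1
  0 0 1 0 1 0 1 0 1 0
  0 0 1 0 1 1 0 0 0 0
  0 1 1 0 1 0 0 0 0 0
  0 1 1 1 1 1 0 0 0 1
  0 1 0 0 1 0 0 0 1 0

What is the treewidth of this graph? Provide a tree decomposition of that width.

Treewidth 3.
One such decomposition:
Bags: B1 = {2, 3, 5, 8}  B2 = {2, 3, 5, 9}  B3 = {2, 4, 5, 9}  B4 = {1, 2, 3, 5}  B5 = {3, 5, 6, 9}  B6 = {3, 5, 6, 7}  B7 = {2, 5, 9, 10}
Tree: B1–B2, B2–B3, B1–B4, B2–B5, B5–B6, B2–B7

The largest bag has 4 vertices, giving width 3; this decomposition certifies tw(G) ≤ 3. Conversely, {2, 5, 9, 10} is a clique of size 4, and the vertices of any clique must share a bag in every tree decomposition; so some bag has ≥ 4 vertices and tw(G) ≥ 3. The upper and lower bounds meet at 3, so that is the treewidth.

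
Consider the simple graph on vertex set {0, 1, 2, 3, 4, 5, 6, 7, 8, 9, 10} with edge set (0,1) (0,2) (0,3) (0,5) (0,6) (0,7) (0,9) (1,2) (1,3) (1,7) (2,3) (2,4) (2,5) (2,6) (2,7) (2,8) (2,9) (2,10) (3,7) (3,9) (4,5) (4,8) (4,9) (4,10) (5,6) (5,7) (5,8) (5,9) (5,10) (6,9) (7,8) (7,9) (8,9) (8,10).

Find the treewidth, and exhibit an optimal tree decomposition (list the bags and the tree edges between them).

Every bag has size at most 5, so the width is 5 − 1 = 4 and tw(G) ≤ 4. On the other hand G contains the 5-clique {0, 1, 2, 3, 7}. A clique must lie in a single bag of any decomposition, so no decomposition can have width below 4. Hence tw(G) = 4 exactly.

Treewidth 4.
Bags: B1 = {0, 2, 5, 7, 9}  B2 = {2, 5, 7, 8, 9}  B3 = {0, 2, 3, 7, 9}  B4 = {2, 4, 5, 8, 9}  B5 = {0, 1, 2, 3, 7}  B6 = {0, 2, 5, 6, 9}  B7 = {2, 4, 5, 8, 10}
Tree: B1–B2, B1–B3, B2–B4, B3–B5, B1–B6, B4–B7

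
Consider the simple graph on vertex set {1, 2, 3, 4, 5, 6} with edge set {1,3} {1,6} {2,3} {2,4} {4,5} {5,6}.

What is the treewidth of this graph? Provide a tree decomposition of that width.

Each bag holds 3 vertices, so the decomposition has width 2, which upper-bounds the treewidth. For the lower bound, G contains the cycle 5–6–1–3–2–4–5, so G is not a forest; only forests have treewidth ≤ 1, hence tw(G) ≥ 2. Therefore the treewidth is 2.

Treewidth 2.
Bags: B1 = {1, 5, 6}  B2 = {1, 3, 5}  B3 = {2, 3, 5}  B4 = {2, 4, 5}
Tree: B1–B2, B2–B3, B3–B4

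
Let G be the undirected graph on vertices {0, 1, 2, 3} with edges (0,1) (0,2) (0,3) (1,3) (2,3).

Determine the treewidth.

A width-2 tree decomposition is:
Bags: B1 = {0, 1, 3}  B2 = {0, 2, 3}
Tree: B1–B2
The largest bag has 3 vertices, giving width 2; this decomposition certifies tw(G) ≤ 2. For the lower bound, the 3 vertices {0, 1, 3} are pairwise adjacent, and any tree decomposition puts a clique entirely inside one bag — forcing width ≥ 2. Hence tw(G) = 2 exactly.

2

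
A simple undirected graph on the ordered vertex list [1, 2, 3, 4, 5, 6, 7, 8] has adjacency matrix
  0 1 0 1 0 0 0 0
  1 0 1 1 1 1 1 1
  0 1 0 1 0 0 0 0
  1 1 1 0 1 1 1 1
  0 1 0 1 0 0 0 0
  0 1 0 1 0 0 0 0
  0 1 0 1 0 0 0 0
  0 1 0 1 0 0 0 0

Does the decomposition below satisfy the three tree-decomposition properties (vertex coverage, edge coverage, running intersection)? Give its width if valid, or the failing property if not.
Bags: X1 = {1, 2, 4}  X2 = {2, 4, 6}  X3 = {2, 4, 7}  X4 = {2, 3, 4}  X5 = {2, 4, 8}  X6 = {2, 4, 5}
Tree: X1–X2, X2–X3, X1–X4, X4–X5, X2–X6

Vertex coverage: the bags together contain {1, 2, 3, 4, 5, 6, 7, 8}, the full vertex set. Edge coverage: each edge of G has both endpoints in at least one bag. Running intersection: for every vertex, the bags containing it form a connected subtree. All three properties hold, so this is a valid tree decomposition of width max|bag| − 1 = 2, and hence tw(G) ≤ 2.

Yes; width 2.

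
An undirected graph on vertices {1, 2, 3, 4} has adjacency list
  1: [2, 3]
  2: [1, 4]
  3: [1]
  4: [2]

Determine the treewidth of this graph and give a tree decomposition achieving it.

The largest bag has 2 vertices, giving width 1; this decomposition certifies tw(G) ≤ 1. Any graph with an edge has treewidth ≥ 1, and G has the edge 4–2. The upper and lower bounds meet at 1, so that is the treewidth.

Treewidth 1.
Bags: B1 = {2, 4}  B2 = {1, 2}  B3 = {1, 3}
Tree: B1–B2, B2–B3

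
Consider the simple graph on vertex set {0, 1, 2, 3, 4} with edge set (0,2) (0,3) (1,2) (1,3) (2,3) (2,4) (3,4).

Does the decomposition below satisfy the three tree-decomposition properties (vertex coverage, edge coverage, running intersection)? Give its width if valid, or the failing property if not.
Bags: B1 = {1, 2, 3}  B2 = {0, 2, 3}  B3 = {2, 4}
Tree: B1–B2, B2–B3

No — edge (3,4) lies in no bag.

A tree decomposition must satisfy three properties: every vertex lies in some bag; for every edge, both endpoints lie together in some bag; and for every vertex, the bags containing it form a connected subtree. Here edge (3,4) lies in no bag, so the decomposition is invalid.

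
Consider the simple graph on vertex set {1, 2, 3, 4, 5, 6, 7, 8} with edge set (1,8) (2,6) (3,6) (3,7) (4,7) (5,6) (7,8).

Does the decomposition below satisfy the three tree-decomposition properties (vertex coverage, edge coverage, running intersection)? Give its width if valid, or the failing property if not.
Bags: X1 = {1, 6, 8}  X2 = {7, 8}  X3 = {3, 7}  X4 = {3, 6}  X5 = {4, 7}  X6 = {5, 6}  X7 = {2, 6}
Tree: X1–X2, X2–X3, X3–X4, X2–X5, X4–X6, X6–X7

No — bags containing vertex 6 are not connected in the tree.

A tree decomposition must satisfy three properties: every vertex lies in some bag; for every edge, both endpoints lie together in some bag; and for every vertex, the bags containing it form a connected subtree. Here bags containing vertex 6 are not connected in the tree, so the decomposition is invalid.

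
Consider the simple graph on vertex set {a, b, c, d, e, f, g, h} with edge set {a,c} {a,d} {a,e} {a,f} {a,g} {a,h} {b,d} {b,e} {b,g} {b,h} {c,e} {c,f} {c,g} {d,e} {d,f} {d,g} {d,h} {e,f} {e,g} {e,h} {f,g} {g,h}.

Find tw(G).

A width-4 tree decomposition is:
Bags: B1 = {a, d, e, g, h}  B2 = {b, d, e, g, h}  B3 = {a, d, e, f, g}  B4 = {a, c, e, f, g}
Tree: B1–B2, B1–B3, B3–B4
Every bag has size at most 5, so the width is 5 − 1 = 4 and tw(G) ≤ 4. For the lower bound, the 5 vertices {a, d, e, g, h} are pairwise adjacent, and any tree decomposition puts a clique entirely inside one bag — forcing width ≥ 4. The upper and lower bounds meet at 4, so that is the treewidth.

4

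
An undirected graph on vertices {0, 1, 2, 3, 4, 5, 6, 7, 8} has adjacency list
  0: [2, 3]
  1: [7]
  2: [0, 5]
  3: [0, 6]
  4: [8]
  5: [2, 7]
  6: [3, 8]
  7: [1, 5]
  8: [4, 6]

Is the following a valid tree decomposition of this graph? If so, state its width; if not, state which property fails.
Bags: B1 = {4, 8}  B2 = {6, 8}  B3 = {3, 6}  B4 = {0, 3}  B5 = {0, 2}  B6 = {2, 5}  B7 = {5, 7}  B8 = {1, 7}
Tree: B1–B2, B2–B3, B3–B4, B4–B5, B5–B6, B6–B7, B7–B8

Yes; width 1.

Every vertex of G appears in some bag (union = {0, 1, 2, 3, 4, 5, 6, 7, 8}); every edge is covered by a bag; and for each vertex v the set of bags containing v is connected in the bag tree. The decomposition is therefore valid. The largest bag has 2 vertices, so the width is 1.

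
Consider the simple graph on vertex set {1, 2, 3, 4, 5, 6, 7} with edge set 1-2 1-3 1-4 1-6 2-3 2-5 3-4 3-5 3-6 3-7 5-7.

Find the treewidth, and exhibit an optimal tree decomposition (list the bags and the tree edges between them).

Every bag has size at most 3, so the width is 3 − 1 = 2 and tw(G) ≤ 2. Conversely, {1, 2, 3} is a clique of size 3, and the vertices of any clique must share a bag in every tree decomposition; so some bag has ≥ 3 vertices and tw(G) ≥ 2. Hence tw(G) = 2 exactly.

Treewidth 2.
One optimal decomposition is:
Bags: B1 = {2, 3, 5}  B2 = {1, 2, 3}  B3 = {1, 3, 4}  B4 = {1, 3, 6}  B5 = {3, 5, 7}
Tree: B1–B2, B2–B3, B3–B4, B1–B5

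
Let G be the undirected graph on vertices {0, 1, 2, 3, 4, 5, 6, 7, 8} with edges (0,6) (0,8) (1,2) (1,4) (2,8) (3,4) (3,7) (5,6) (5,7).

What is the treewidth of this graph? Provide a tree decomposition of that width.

Treewidth 2.
One such decomposition:
Bags: B1 = {1, 2, 4}  B2 = {2, 4, 8}  B3 = {0, 4, 8}  B4 = {0, 4, 6}  B5 = {4, 5, 6}  B6 = {4, 5, 7}  B7 = {3, 4, 7}
Tree: B1–B2, B2–B3, B3–B4, B4–B5, B5–B6, B6–B7

Each bag holds 3 vertices, so the decomposition has width 2, which upper-bounds the treewidth. For the lower bound, G contains the cycle 4–1–2–8–0–6–5–7–3–4, so G is not a forest; only forests have treewidth ≤ 1, hence tw(G) ≥ 2. Therefore the treewidth is 2.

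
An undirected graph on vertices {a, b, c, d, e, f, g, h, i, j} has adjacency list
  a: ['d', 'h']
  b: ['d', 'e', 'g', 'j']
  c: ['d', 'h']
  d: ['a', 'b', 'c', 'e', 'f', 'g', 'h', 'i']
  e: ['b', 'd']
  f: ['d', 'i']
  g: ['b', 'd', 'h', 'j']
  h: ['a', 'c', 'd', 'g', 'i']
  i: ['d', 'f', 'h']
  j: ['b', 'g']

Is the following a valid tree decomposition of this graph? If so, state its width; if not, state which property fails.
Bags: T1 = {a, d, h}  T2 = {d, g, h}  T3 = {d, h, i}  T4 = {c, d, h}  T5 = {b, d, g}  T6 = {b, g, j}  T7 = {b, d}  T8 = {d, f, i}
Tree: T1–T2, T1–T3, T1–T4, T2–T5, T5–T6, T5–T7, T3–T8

No — vertex e appears in no bag.

A tree decomposition must satisfy three properties: every vertex lies in some bag; for every edge, both endpoints lie together in some bag; and for every vertex, the bags containing it form a connected subtree. Here vertex e appears in no bag, so the decomposition is invalid.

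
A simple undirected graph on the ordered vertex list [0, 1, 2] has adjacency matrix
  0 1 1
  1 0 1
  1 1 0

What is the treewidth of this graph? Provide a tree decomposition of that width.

Treewidth 2.
Bags: B1 = {0, 1, 2}
Tree: (single bag)

A single bag containing all 3 vertices is trivially a valid decomposition of width 2. On the other hand G contains the 3-clique {0, 1, 2}. A clique must lie in a single bag of any decomposition, so no decomposition can have width below 2. Hence tw(G) = 2 exactly.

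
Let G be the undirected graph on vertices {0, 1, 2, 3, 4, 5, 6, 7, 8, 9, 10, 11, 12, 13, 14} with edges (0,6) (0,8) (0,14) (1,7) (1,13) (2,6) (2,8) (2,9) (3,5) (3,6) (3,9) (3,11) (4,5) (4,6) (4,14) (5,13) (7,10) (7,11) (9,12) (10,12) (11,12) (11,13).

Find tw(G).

A width-3 tree decomposition is:
Bags: B1 = {0, 4, 8, 14}  B2 = {0, 4, 6, 8}  B3 = {2, 4, 6, 8}  B4 = {2, 4, 5, 6}  B5 = {2, 3, 5, 6}  B6 = {2, 3, 5, 9}  B7 = {3, 5, 9, 13}  B8 = {3, 9, 11, 13}  B9 = {9, 11, 12, 13}  B10 = {1, 11, 12, 13}  B11 = {1, 7, 11, 12}  B12 = {1, 7, 10, 12}
Tree: B1–B2, B2–B3, B3–B4, B4–B5, B5–B6, B6–B7, B7–B8, B8–B9, B9–B10, B10–B11, B11–B12
Each bag holds 4 vertices, so the decomposition has width 3, which upper-bounds the treewidth. For the lower bound: the 4 vertex sets {0,8,14}, {4}, {6}, {2,3,5,9} are disjoint, each induces a connected subgraph, and every pair is joined by at least one edge of G. Contracting each set to a single vertex therefore yields K_{4} as a minor, and since treewidth is minor-monotone, tw(G) ≥ tw(K_{4}) = 3. Therefore the treewidth is 3.

3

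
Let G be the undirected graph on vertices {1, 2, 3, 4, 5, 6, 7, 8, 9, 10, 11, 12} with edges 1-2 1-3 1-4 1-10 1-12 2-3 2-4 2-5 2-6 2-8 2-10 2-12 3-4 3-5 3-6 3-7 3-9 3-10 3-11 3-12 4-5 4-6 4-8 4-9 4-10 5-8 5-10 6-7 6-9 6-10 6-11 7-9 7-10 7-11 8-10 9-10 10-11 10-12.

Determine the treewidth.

A width-4 tree decomposition is:
Bags: B1 = {3, 6, 7, 9, 10}  B2 = {3, 4, 6, 9, 10}  B3 = {2, 3, 4, 6, 10}  B4 = {2, 3, 4, 5, 10}  B5 = {3, 6, 7, 10, 11}  B6 = {1, 2, 3, 4, 10}  B7 = {1, 2, 3, 10, 12}  B8 = {2, 4, 5, 8, 10}
Tree: B1–B2, B2–B3, B3–B4, B1–B5, B3–B6, B6–B7, B4–B8
Every bag has size at most 5, so the width is 5 − 1 = 4 and tw(G) ≤ 4. Conversely, {2, 4, 5, 8, 10} is a clique of size 5, and the vertices of any clique must share a bag in every tree decomposition; so some bag has ≥ 5 vertices and tw(G) ≥ 4. The upper and lower bounds meet at 4, so that is the treewidth.

4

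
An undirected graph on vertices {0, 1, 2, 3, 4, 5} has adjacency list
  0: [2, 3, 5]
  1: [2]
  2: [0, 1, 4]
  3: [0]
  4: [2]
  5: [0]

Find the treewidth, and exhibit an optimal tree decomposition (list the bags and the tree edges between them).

Treewidth 1.
Bags: B1 = {0, 2}  B2 = {1, 2}  B3 = {0, 5}  B4 = {0, 3}  B5 = {2, 4}
Tree: B1–B2, B1–B3, B3–B4, B1–B5

The largest bag has 2 vertices, giving width 1; this decomposition certifies tw(G) ≤ 1. Any graph with an edge has treewidth ≥ 1, and G has the edge 0–2. Combining the bounds, tw(G) = 1.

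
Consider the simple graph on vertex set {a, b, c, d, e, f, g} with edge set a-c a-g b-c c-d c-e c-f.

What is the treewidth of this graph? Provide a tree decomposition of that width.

Each bag holds 2 vertices, so the decomposition has width 1, which upper-bounds the treewidth. Any graph with an edge has treewidth ≥ 1, and G has the edge d–c. Hence tw(G) = 1 exactly.

Treewidth 1.
One such decomposition:
Bags: B1 = {c, d}  B2 = {c, e}  B3 = {a, c}  B4 = {a, g}  B5 = {b, c}  B6 = {c, f}
Tree: B1–B2, B2–B3, B3–B4, B1–B5, B3–B6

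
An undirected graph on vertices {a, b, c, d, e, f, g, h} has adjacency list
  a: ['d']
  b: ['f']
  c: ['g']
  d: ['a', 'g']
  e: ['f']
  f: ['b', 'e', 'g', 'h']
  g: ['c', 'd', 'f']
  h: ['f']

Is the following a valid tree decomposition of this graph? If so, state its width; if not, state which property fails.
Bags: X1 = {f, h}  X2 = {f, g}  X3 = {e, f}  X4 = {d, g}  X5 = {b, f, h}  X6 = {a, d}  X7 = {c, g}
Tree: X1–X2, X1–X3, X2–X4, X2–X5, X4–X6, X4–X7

No — bags containing vertex h are not connected in the tree.

A tree decomposition must satisfy three properties: every vertex lies in some bag; for every edge, both endpoints lie together in some bag; and for every vertex, the bags containing it form a connected subtree. Here bags containing vertex h are not connected in the tree, so the decomposition is invalid.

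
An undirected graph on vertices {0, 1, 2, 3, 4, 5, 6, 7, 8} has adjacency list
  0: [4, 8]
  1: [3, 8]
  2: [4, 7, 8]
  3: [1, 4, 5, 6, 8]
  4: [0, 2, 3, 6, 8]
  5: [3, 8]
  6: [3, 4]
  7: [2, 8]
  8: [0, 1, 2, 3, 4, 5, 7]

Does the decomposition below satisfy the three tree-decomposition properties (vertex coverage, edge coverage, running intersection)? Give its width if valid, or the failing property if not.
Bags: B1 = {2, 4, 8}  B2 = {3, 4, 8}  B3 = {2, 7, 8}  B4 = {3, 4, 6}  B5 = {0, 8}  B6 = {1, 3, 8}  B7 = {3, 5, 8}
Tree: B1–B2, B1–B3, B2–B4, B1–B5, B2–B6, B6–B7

A tree decomposition must satisfy three properties: every vertex lies in some bag; for every edge, both endpoints lie together in some bag; and for every vertex, the bags containing it form a connected subtree. Here edge (4,0) lies in no bag, so the decomposition is invalid.

No — edge (4,0) lies in no bag.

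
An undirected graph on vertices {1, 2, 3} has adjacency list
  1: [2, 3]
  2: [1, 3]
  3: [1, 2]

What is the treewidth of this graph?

A width-2 tree decomposition is:
Bags: B1 = {1, 2, 3}
Tree: (single bag)
With just one bag of size 3, the width is 3 − 1 = 2, so tw(G) ≤ 2. Conversely, {1, 2, 3} is a clique of size 3, and the vertices of any clique must share a bag in every tree decomposition; so some bag has ≥ 3 vertices and tw(G) ≥ 2. The upper and lower bounds meet at 2, so that is the treewidth.

2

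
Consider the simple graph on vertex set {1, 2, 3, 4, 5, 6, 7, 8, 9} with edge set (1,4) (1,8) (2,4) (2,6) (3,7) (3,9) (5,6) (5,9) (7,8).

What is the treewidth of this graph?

A width-2 tree decomposition is:
Bags: B1 = {2, 5, 6}  B2 = {2, 4, 5}  B3 = {1, 4, 5}  B4 = {1, 5, 8}  B5 = {5, 7, 8}  B6 = {3, 5, 7}  B7 = {3, 5, 9}
Tree: B1–B2, B2–B3, B3–B4, B4–B5, B5–B6, B6–B7
The largest bag has 3 vertices, giving width 2; this decomposition certifies tw(G) ≤ 2. For the lower bound, G contains the cycle 5–6–2–4–1–8–7–3–9–5, so G is not a forest; only forests have treewidth ≤ 1, hence tw(G) ≥ 2. Hence tw(G) = 2 exactly.

2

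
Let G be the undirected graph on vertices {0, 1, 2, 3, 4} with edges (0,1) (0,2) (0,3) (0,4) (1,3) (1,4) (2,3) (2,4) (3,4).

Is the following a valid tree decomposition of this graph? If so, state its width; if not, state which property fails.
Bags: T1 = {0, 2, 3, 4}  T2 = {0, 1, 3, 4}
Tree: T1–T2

Every vertex of G appears in some bag (union = {0, 1, 2, 3, 4}); every edge is covered by a bag; and for each vertex v the set of bags containing v is connected in the bag tree. The decomposition is therefore valid. The largest bag has 4 vertices, so the width is 3.

Yes; width 3.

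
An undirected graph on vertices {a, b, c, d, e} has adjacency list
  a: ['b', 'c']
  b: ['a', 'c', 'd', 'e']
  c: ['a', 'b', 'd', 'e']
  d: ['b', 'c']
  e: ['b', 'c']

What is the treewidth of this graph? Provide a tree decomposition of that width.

Each bag holds 3 vertices, so the decomposition has width 2, which upper-bounds the treewidth. For the lower bound, the 3 vertices {b, c, d} are pairwise adjacent, and any tree decomposition puts a clique entirely inside one bag — forcing width ≥ 2. The upper and lower bounds meet at 2, so that is the treewidth.

Treewidth 2.
Bags: B1 = {b, c, e}  B2 = {b, c, d}  B3 = {a, b, c}
Tree: B1–B2, B1–B3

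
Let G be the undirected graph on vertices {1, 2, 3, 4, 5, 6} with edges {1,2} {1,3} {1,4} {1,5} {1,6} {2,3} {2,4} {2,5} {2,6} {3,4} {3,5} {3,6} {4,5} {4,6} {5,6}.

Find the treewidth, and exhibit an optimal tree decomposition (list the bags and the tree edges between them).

A single bag containing all 6 vertices is trivially a valid decomposition of width 5. On the other hand G contains the 6-clique {1, 2, 3, 4, 5, 6}. A clique must lie in a single bag of any decomposition, so no decomposition can have width below 5. The upper and lower bounds meet at 5, so that is the treewidth.

Treewidth 5.
One such decomposition:
Bags: B1 = {1, 2, 3, 4, 5, 6}
Tree: (single bag)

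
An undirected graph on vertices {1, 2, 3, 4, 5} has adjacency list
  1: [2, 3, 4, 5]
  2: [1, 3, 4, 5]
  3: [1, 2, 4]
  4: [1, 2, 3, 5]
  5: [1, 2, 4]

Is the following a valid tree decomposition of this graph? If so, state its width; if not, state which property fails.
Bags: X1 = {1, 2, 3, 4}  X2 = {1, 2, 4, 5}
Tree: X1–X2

Yes; width 3.

Checking the three conditions: (i) the bags cover all of {1, 2, 3, 4, 5}; (ii) for each edge, some bag contains both endpoints; (iii) the bags containing any fixed vertex form a subtree. All hold, so the decomposition is valid with width 4 − 1 = 3.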